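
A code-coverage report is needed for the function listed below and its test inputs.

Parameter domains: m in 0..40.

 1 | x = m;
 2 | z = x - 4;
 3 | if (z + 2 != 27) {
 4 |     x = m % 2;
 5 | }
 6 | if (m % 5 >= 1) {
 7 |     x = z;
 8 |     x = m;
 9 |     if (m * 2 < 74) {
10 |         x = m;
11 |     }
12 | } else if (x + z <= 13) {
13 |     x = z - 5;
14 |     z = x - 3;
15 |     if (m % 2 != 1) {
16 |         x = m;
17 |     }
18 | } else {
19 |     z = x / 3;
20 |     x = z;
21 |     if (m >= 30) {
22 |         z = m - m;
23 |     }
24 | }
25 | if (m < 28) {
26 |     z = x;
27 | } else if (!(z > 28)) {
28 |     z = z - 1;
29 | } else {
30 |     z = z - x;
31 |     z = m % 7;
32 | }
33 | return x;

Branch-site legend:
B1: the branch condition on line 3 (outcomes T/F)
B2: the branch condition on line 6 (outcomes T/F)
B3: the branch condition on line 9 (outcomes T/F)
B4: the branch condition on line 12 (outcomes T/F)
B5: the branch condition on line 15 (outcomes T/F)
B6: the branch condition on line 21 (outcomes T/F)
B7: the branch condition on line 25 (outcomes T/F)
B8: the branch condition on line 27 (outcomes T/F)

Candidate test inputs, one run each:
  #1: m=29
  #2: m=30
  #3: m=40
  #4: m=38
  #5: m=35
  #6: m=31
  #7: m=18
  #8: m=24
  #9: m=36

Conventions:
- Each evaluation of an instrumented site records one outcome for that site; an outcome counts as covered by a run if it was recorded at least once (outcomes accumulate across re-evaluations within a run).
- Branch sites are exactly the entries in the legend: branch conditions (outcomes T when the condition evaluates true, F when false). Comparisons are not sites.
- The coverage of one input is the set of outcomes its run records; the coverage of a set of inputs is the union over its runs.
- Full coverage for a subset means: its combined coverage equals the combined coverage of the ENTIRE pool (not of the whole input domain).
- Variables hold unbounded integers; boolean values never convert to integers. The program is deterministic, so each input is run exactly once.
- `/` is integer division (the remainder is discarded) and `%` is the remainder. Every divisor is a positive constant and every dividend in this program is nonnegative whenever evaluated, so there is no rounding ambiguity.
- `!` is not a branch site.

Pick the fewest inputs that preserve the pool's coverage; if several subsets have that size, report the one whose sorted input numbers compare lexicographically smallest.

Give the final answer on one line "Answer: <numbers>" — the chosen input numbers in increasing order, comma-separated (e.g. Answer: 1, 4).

test 1 (m=29) fires B1->F, B2->T, B3->T, B7->F, B8->T; hits B1=F, B2=T, B3=T, B7=F, B8=T
test 2 (m=30) fires B1->T, B2->F, B4->F, B6->T, B7->F, B8->T; hits B1=T, B2=F, B4=F, B6=T, B7=F, B8=T
test 3 (m=40) fires B1->T, B2->F, B4->F, B6->T, B7->F, B8->T; hits B1=T, B2=F, B4=F, B6=T, B7=F, B8=T
test 4 (m=38) fires B1->T, B2->T, B3->F, B7->F, B8->F; hits B1=T, B2=T, B3=F, B7=F, B8=F
test 5 (m=35) fires B1->T, B2->F, B4->F, B6->T, B7->F, B8->T; hits B1=T, B2=F, B4=F, B6=T, B7=F, B8=T
test 6 (m=31) fires B1->T, B2->T, B3->T, B7->F, B8->T; hits B1=T, B2=T, B3=T, B7=F, B8=T
test 7 (m=18) fires B1->T, B2->T, B3->T, B7->T; hits B1=T, B2=T, B3=T, B7=T
test 8 (m=24) fires B1->T, B2->T, B3->T, B7->T; hits B1=T, B2=T, B3=T, B7=T
test 9 (m=36) fires B1->T, B2->T, B3->T, B7->F, B8->F; hits B1=T, B2=T, B3=T, B7=F, B8=F
union over all inputs: B1=T, B1=F, B2=T, B2=F, B3=T, B3=F, B4=F, B6=T, B7=T, B7=F, B8=T, B8=F (12 outcomes)
no size-1 subset reaches all 12 outcomes (best union: 6/12)
no size-2 subset reaches all 12 outcomes (best union: 9/12)
no size-3 subset reaches all 12 outcomes (best union: 11/12)
the canonical winner is {1, 2, 4, 7}: size 4, full 12-outcome coverage, earliest index list among size-4 covers

Answer: 1, 2, 4, 7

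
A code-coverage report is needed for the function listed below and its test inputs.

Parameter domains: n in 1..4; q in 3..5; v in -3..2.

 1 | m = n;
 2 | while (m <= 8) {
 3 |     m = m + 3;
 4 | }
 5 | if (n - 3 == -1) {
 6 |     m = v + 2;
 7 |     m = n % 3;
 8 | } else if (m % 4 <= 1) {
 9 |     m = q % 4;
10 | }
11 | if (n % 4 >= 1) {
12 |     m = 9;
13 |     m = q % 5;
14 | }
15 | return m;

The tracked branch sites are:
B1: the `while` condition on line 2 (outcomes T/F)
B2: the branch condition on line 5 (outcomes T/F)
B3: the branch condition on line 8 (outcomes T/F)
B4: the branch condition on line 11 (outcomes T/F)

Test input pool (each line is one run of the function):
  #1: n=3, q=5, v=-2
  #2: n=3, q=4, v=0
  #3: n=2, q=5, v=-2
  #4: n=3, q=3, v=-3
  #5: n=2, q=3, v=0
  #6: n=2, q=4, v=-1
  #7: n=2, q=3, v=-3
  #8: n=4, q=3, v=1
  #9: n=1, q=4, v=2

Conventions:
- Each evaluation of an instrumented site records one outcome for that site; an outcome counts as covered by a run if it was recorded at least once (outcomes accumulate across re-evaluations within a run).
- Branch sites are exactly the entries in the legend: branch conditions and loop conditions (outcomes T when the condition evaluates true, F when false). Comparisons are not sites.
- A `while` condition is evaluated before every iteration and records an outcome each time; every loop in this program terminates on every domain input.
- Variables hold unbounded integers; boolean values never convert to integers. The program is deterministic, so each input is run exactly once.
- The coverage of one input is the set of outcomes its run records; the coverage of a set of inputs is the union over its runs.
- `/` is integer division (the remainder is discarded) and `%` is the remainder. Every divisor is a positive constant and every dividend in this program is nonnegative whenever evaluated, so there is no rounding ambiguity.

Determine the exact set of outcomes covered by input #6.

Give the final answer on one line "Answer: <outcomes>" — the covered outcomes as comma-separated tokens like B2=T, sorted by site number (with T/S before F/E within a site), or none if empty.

Simulating input #6 (n=2, q=4, v=-1) step by step:
  B1->T, B1->T, B1->T, B1->F, B2->T, B4->T
as a set, this run covers: B1=T, B1=F, B2=T, B4=T

Answer: B1=T, B1=F, B2=T, B4=T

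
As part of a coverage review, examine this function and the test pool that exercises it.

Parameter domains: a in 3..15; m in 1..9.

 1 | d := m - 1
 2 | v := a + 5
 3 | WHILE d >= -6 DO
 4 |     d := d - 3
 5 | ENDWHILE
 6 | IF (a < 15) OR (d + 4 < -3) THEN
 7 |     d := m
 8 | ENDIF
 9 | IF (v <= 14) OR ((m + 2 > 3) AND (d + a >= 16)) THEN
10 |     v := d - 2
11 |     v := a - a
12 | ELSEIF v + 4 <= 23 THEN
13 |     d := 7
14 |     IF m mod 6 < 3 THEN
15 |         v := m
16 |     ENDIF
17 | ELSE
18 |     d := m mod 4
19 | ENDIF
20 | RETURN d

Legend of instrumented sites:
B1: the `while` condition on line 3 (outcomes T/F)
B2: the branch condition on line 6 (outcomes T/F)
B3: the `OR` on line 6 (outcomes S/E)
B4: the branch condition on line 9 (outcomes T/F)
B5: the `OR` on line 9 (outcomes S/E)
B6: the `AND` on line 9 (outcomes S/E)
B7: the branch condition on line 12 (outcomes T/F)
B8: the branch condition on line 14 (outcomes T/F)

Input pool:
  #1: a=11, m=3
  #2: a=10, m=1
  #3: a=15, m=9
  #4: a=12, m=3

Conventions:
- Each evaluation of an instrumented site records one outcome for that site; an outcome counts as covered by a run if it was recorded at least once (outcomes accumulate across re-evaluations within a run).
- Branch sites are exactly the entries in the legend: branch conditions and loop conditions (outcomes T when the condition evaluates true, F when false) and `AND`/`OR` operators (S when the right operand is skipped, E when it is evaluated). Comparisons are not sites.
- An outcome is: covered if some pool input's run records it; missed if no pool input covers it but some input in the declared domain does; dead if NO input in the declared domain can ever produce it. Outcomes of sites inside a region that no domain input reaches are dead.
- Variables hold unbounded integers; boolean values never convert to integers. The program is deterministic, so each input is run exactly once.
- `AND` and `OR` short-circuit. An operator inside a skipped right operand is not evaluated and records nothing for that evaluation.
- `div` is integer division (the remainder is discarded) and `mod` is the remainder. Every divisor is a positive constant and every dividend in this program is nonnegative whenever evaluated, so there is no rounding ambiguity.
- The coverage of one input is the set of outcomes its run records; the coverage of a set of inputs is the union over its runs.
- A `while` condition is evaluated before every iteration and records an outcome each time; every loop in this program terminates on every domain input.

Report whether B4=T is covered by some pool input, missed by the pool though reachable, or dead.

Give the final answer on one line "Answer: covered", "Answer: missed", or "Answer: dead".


no pool input records B4=T
but domain input (a=3, m=1) does record it -> reachable, so missed
Answer: missed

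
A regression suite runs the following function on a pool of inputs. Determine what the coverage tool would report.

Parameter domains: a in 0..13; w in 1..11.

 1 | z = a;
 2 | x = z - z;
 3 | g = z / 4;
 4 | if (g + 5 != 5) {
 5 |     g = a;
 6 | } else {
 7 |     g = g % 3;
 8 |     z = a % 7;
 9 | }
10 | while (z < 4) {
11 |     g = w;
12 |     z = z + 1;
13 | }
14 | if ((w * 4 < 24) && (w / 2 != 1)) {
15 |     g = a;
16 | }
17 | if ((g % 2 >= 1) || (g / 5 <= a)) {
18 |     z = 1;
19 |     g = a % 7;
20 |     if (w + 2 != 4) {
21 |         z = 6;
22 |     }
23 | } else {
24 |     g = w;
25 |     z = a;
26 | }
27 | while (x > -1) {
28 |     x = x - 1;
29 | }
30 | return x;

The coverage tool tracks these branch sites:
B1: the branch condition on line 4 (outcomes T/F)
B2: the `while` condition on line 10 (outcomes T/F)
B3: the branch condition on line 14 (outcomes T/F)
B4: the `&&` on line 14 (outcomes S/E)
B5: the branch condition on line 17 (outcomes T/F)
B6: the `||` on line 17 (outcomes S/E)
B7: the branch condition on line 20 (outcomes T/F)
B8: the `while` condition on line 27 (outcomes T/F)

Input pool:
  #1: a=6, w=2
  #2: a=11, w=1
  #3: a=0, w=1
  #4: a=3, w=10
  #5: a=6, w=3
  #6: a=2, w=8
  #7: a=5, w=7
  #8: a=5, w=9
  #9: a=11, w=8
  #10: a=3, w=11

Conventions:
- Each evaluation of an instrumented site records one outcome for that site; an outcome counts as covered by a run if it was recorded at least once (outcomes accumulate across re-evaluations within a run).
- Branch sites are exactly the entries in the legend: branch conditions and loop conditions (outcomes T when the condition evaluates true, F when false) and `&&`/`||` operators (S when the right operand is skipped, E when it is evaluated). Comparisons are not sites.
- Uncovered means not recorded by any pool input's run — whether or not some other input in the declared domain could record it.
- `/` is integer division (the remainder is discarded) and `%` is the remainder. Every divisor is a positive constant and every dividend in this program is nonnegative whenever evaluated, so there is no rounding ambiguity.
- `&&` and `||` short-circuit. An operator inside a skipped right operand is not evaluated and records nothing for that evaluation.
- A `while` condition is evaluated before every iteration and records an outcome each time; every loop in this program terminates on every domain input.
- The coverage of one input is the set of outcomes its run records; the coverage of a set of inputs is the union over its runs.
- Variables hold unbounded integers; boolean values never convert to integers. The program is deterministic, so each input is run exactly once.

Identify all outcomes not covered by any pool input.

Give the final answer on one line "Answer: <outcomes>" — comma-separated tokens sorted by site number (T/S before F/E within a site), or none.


test 1 (a=6, w=2) fires B1->T, B2->F, B4->E, B3->F, B6->E, B5->T, B7->F, B8->T, B8->F; hits B1=T, B2=F, B3=F, B4=E, B5=T, B6=E, B7=F, B8=T, B8=F
test 2 (a=11, w=1) fires B1->T, B2->F, B4->E, B3->T, B6->S, B5->T, B7->T, B8->T, B8->F; hits B1=T, B2=F, B3=T, B4=E, B5=T, B6=S, B7=T, B8=T, B8=F
test 3 (a=0, w=1) fires B1->F, B2->T, B2->T, B2->T, B2->T, B2->F, B4->E, B3->T, B6->E, B5->T, B7->T, B8->T, B8->F; hits B1=F, B2=T, B2=F, B3=T, B4=E, B5=T, B6=E, B7=T, B8=T, B8=F
test 4 (a=3, w=10) fires B1->F, B2->T, B2->F, B4->S, B3->F, B6->E, B5->T, B7->T, B8->T, B8->F; hits B1=F, B2=T, B2=F, B3=F, B4=S, B5=T, B6=E, B7=T, B8=T, B8=F
test 5 (a=6, w=3) fires B1->T, B2->F, B4->E, B3->F, B6->E, B5->T, B7->T, B8->T, B8->F; hits B1=T, B2=F, B3=F, B4=E, B5=T, B6=E, B7=T, B8=T, B8=F
test 6 (a=2, w=8) fires B1->F, B2->T, B2->T, B2->F, B4->S, B3->F, B6->E, B5->T, B7->T, B8->T, B8->F; hits B1=F, B2=T, B2=F, B3=F, B4=S, B5=T, B6=E, B7=T, B8=T, B8=F
test 7 (a=5, w=7) fires B1->T, B2->F, B4->S, B3->F, B6->S, B5->T, B7->T, B8->T, B8->F; hits B1=T, B2=F, B3=F, B4=S, B5=T, B6=S, B7=T, B8=T, B8=F
test 8 (a=5, w=9) fires B1->T, B2->F, B4->S, B3->F, B6->S, B5->T, B7->T, B8->T, B8->F; hits B1=T, B2=F, B3=F, B4=S, B5=T, B6=S, B7=T, B8=T, B8=F
test 9 (a=11, w=8) fires B1->T, B2->F, B4->S, B3->F, B6->S, B5->T, B7->T, B8->T, B8->F; hits B1=T, B2=F, B3=F, B4=S, B5=T, B6=S, B7=T, B8=T, B8=F
test 10 (a=3, w=11) fires B1->F, B2->T, B2->F, B4->S, B3->F, B6->S, B5->T, B7->T, B8->T, B8->F; hits B1=F, B2=T, B2=F, B3=F, B4=S, B5=T, B6=S, B7=T, B8=T, B8=F
union over the pool: B1=T, B1=F, B2=T, B2=F, B3=T, B3=F, B4=S, B4=E, B5=T, B6=S, B6=E, B7=T, B7=F, B8=T, B8=F
uncovered (1 of 16): B5=F
Answer: B5=F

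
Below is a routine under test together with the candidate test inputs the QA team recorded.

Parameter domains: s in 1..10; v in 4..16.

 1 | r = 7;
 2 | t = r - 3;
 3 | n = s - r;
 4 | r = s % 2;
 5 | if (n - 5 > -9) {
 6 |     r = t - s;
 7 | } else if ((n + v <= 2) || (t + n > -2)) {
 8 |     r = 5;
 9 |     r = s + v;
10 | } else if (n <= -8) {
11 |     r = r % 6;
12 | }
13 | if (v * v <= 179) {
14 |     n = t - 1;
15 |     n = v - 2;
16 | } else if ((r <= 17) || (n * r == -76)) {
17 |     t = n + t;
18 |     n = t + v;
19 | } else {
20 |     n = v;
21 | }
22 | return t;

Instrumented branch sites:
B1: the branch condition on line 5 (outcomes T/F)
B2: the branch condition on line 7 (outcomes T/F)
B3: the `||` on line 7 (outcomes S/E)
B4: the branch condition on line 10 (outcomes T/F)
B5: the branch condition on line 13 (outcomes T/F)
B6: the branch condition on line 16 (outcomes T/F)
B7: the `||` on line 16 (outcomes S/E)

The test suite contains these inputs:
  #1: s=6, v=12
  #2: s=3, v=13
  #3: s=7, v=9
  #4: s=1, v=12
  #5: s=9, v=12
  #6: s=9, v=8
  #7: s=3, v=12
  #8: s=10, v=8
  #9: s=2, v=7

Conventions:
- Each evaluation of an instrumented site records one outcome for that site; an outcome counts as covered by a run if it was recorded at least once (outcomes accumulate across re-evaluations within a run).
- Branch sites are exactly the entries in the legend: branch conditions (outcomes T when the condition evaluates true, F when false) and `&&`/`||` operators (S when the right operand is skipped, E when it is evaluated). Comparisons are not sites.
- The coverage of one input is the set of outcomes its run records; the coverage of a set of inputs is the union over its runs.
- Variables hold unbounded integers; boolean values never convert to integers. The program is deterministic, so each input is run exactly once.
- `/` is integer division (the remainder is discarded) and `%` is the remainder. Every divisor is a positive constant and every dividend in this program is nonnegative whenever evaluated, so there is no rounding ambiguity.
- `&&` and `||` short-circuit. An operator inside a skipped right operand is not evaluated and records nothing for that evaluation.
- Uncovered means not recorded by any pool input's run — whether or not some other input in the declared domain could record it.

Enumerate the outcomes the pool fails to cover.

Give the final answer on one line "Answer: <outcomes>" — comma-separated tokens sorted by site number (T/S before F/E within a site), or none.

#1 (s=6, v=12) -> covered: B1=T, B5=T
#2 (s=3, v=13) -> covered: B1=F, B2=T, B3=E, B5=T
#3 (s=7, v=9) -> covered: B1=T, B5=T
#4 (s=1, v=12) -> covered: B1=F, B2=F, B3=E, B4=F, B5=T
#5 (s=9, v=12) -> covered: B1=T, B5=T
#6 (s=9, v=8) -> covered: B1=T, B5=T
#7 (s=3, v=12) -> covered: B1=F, B2=T, B3=E, B5=T
#8 (s=10, v=8) -> covered: B1=T, B5=T
#9 (s=2, v=7) -> covered: B1=F, B2=T, B3=S, B5=T
union over the pool: B1=T, B1=F, B2=T, B2=F, B3=S, B3=E, B4=F, B5=T
uncovered (6 of 14): B4=T, B5=F, B6=T, B6=F, B7=S, B7=E

Answer: B4=T, B5=F, B6=T, B6=F, B7=S, B7=E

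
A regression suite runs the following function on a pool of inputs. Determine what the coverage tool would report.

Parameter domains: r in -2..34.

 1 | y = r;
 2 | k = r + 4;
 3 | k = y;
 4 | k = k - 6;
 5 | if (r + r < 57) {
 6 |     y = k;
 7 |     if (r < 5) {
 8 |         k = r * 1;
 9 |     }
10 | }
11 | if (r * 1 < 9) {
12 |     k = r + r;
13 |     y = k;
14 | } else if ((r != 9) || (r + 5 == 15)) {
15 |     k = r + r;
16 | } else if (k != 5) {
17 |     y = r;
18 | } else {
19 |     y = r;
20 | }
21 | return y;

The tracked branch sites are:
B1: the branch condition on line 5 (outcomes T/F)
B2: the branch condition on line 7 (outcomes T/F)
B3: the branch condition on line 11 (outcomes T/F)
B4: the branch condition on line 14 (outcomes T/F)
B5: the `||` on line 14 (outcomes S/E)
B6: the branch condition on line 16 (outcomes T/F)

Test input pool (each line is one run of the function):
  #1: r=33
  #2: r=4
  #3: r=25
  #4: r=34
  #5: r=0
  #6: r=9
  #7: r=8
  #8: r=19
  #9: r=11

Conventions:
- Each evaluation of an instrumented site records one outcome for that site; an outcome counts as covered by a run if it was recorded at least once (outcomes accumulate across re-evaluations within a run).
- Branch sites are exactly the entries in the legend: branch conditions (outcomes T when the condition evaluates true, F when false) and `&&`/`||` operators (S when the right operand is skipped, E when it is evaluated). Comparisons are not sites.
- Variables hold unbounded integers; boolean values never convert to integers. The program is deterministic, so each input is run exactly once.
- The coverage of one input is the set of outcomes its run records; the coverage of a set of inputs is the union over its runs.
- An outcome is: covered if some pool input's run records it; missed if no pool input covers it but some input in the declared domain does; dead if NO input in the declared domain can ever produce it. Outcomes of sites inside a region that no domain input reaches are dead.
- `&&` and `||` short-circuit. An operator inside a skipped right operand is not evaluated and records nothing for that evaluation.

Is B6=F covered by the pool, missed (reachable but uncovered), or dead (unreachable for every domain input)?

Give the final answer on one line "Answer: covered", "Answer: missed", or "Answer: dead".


no pool input records B6=F
checking all 37 inputs in the declared domain: B6=F is never recorded -> dead
Answer: dead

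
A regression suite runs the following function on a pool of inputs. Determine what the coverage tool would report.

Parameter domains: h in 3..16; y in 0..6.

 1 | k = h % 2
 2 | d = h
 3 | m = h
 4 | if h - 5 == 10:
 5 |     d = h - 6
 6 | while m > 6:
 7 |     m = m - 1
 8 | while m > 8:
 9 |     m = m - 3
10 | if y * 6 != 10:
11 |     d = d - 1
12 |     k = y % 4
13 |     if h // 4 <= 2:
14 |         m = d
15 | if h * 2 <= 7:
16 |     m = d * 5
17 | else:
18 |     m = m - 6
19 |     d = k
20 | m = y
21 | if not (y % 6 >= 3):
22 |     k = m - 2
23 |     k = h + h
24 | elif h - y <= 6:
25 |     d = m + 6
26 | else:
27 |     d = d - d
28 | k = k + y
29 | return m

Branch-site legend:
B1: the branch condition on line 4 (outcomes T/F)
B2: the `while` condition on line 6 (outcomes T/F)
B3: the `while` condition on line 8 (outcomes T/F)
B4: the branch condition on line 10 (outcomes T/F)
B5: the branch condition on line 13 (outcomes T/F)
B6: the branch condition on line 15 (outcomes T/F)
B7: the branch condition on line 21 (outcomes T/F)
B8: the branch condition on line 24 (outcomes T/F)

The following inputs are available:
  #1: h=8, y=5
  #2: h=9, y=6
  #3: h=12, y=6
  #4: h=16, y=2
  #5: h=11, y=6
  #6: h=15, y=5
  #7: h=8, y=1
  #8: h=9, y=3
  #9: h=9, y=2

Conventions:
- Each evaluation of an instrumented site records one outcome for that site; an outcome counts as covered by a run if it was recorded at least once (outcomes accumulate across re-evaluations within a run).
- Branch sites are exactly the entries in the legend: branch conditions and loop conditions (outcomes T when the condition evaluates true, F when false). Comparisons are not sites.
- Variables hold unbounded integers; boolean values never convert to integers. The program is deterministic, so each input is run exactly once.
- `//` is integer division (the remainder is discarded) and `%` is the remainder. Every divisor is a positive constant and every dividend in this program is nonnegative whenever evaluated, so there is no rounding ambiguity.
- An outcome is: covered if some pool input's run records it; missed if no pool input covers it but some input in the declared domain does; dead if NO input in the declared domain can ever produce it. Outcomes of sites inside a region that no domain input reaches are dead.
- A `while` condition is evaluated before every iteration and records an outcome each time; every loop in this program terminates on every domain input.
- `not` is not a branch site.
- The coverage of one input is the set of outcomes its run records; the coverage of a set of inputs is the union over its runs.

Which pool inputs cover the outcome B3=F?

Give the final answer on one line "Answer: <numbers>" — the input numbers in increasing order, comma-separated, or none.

input #1 (h=8, y=5): hits B3=F
input #2 (h=9, y=6): hits B3=F
input #3 (h=12, y=6): hits B3=F
input #4 (h=16, y=2): hits B3=F
input #5 (h=11, y=6): hits B3=F
input #6 (h=15, y=5): hits B3=F
input #7 (h=8, y=1): hits B3=F
input #8 (h=9, y=3): hits B3=F
input #9 (h=9, y=2): hits B3=F

Answer: 1, 2, 3, 4, 5, 6, 7, 8, 9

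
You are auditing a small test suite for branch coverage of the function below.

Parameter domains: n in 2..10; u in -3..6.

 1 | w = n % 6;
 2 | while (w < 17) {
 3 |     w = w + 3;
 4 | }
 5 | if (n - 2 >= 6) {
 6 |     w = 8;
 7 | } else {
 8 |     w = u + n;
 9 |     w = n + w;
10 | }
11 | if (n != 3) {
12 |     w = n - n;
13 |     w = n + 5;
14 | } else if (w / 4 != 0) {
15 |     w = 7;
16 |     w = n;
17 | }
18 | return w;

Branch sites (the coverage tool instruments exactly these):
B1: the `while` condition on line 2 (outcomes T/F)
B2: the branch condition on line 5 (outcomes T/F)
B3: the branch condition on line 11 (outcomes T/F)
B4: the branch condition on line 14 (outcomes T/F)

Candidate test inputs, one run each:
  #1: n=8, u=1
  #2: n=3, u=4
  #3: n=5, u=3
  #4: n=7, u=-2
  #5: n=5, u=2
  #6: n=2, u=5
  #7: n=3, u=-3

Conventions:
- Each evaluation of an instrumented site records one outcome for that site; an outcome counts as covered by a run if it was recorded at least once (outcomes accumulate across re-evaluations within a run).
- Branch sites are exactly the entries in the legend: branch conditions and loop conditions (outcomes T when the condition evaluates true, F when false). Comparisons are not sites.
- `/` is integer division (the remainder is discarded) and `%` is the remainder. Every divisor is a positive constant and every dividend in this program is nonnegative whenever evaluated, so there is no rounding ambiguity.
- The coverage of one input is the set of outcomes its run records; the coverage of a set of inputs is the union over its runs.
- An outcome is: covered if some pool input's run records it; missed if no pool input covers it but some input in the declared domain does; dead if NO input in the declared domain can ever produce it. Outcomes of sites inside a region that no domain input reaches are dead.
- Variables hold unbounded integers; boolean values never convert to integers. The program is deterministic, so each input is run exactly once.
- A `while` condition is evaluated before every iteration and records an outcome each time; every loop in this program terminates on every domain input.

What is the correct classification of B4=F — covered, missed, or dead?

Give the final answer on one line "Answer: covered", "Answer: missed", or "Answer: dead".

B4=F is recorded by pool input(s) 7 -> covered

Answer: covered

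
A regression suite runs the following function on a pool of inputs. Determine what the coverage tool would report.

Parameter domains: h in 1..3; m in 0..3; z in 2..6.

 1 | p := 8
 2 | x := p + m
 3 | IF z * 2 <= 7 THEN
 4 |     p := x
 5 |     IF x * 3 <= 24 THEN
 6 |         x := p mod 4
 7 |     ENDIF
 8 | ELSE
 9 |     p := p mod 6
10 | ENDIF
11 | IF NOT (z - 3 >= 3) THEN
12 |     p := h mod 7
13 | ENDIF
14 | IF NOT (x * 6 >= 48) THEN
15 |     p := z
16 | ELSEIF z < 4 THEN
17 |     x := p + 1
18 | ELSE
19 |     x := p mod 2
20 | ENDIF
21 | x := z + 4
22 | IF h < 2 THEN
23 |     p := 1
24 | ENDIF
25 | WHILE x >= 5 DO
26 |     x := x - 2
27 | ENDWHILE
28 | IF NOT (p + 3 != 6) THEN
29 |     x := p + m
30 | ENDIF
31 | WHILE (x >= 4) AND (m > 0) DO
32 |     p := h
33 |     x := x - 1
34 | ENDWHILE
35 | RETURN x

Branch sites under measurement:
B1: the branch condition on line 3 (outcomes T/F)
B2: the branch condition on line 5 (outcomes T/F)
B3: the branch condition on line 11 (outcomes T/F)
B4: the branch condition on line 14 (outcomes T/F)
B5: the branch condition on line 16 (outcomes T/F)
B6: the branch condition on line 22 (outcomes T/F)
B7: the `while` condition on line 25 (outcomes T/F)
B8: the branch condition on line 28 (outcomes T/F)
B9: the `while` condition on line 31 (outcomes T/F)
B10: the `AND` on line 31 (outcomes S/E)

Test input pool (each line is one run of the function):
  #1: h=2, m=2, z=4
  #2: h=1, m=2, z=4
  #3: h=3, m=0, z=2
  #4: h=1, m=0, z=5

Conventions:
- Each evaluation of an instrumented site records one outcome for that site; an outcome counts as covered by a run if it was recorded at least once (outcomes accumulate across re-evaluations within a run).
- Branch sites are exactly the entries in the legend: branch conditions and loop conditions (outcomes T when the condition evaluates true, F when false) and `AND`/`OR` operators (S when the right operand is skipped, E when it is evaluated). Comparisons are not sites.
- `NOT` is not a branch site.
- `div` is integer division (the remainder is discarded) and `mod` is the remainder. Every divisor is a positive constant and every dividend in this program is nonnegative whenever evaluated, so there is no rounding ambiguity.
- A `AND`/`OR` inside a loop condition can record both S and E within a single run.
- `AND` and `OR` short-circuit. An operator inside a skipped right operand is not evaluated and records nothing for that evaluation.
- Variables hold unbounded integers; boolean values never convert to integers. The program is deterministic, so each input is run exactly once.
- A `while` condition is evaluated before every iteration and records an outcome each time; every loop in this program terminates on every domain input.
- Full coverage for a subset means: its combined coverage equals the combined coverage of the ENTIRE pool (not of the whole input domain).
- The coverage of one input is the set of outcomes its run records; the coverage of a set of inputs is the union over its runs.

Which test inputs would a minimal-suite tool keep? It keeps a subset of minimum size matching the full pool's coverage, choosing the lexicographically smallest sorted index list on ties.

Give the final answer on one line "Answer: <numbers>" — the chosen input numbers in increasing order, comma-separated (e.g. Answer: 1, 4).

#1 (h=2, m=2, z=4) -> B1->F, B3->T, B4->F, B5->F, B6->F, B7->T, B7->T, B7->F, B8->F, B10->E, B9->T, B10->S, B9->F; covered: B1=F, B3=T, B4=F, B5=F, B6=F, B7=T, B7=F, B8=F, B9=T, B9=F, B10=S, B10=E
#2 (h=1, m=2, z=4) -> B1->F, B3->T, B4->F, B5->F, B6->T, B7->T, B7->T, B7->F, B8->F, B10->E, B9->T, B10->S, B9->F; covered: B1=F, B3=T, B4=F, B5=F, B6=T, B7=T, B7=F, B8=F, B9=T, B9=F, B10=S, B10=E
#3 (h=3, m=0, z=2) -> B1->T, B2->T, B3->T, B4->T, B6->F, B7->T, B7->F, B8->F, B10->E, B9->F; covered: B1=T, B2=T, B3=T, B4=T, B6=F, B7=T, B7=F, B8=F, B9=F, B10=E
#4 (h=1, m=0, z=5) -> B1->F, B3->T, B4->F, B5->F, B6->T, B7->T, B7->T, B7->T, B7->F, B8->F, B10->S, B9->F; covered: B1=F, B3=T, B4=F, B5=F, B6=T, B7=T, B7=F, B8=F, B9=F, B10=S
the full pool covers 16 outcomes: B1=T, B1=F, B2=T, B3=T, B4=T, B4=F, B5=F, B6=T, B6=F, B7=T, B7=F, B8=F, B9=T, B9=F, B10=S, B10=E
no size-1 subset reaches all 16 outcomes (best union: 12/16)
inputs {2, 3} (size 2) cover everything; no size-2 subset with a lexicographically smaller index list covers all 16

Answer: 2, 3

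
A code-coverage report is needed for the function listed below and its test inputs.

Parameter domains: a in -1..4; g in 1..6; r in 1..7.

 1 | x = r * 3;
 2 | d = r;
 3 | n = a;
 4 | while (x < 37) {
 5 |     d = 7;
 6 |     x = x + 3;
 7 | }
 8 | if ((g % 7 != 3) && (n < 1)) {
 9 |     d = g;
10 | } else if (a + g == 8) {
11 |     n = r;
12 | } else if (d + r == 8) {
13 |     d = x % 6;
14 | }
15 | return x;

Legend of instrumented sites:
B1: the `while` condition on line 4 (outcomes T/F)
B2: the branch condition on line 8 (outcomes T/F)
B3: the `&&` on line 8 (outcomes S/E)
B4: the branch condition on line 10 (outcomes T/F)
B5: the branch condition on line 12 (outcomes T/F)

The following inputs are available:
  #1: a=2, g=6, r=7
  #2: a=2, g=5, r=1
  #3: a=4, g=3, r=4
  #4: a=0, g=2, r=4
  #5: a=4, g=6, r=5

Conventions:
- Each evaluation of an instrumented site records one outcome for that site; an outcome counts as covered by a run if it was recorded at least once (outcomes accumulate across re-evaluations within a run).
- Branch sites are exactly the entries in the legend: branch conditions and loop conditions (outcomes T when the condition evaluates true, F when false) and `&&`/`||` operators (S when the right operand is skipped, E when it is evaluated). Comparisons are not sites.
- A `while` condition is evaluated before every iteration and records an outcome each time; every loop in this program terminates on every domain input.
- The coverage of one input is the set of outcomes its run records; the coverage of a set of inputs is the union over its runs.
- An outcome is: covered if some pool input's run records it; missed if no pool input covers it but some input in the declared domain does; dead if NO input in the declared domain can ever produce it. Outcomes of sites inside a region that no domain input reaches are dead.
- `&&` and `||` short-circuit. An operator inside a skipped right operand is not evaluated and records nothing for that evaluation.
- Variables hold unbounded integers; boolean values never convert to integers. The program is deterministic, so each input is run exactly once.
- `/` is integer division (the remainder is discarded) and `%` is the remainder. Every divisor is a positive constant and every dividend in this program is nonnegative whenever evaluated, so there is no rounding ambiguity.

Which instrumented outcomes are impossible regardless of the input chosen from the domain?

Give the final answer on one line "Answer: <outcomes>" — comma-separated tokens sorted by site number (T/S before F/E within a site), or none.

exhaustive pass over the 252-input domain:
  reachable outcomes have witnesses, e.g. B1=T (e.g. a=-1, g=1, r=1), B1=F (e.g. a=-1, g=1, r=1), B2=T (e.g. a=-1, g=1, r=1), B2=F (e.g. a=-1, g=3, r=1)

Answer: none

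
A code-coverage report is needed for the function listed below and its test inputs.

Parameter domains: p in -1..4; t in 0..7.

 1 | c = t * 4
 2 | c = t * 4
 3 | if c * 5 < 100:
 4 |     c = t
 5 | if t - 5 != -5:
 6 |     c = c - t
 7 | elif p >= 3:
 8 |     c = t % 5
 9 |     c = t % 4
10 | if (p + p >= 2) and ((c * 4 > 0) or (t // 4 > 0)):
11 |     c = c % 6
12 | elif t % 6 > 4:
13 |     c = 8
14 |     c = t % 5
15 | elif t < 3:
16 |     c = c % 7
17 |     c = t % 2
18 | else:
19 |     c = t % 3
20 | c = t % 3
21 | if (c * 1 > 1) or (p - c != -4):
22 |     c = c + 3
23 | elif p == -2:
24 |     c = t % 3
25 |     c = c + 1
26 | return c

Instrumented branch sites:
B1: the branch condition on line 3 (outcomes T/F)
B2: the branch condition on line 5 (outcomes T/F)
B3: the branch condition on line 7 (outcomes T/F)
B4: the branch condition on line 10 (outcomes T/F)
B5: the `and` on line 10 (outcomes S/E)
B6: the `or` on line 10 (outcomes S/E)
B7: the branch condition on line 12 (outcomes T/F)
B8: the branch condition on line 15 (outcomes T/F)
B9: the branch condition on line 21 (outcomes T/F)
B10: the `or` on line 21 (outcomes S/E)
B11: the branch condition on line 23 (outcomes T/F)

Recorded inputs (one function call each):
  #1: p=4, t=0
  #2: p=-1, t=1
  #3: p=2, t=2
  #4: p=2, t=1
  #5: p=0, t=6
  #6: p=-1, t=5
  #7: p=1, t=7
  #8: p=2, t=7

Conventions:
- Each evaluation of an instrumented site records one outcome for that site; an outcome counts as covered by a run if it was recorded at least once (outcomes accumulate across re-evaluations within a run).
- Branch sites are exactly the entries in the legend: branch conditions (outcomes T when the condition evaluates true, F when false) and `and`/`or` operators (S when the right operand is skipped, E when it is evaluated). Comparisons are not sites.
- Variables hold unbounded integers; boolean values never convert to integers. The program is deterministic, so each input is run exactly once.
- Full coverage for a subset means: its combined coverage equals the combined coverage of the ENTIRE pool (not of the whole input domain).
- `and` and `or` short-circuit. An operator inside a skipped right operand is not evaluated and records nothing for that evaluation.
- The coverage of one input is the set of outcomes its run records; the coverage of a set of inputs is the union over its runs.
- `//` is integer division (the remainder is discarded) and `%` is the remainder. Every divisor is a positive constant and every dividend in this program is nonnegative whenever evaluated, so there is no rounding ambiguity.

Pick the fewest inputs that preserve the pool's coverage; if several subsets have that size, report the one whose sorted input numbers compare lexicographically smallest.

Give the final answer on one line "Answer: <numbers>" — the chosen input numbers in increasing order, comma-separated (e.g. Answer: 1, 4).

test 1 (p=4, t=0) fires B1->T, B2->F, B3->T, B5->E, B6->E, B4->F, B7->F, B8->T, B10->E, B9->T; hits B1=T, B2=F, B3=T, B4=F, B5=E, B6=E, B7=F, B8=T, B9=T, B10=E
test 2 (p=-1, t=1) fires B1->T, B2->T, B5->S, B4->F, B7->F, B8->T, B10->E, B9->T; hits B1=T, B2=T, B4=F, B5=S, B7=F, B8=T, B9=T, B10=E
test 3 (p=2, t=2) fires B1->T, B2->T, B5->E, B6->E, B4->F, B7->F, B8->T, B10->S, B9->T; hits B1=T, B2=T, B4=F, B5=E, B6=E, B7=F, B8=T, B9=T, B10=S
test 4 (p=2, t=1) fires B1->T, B2->T, B5->E, B6->E, B4->F, B7->F, B8->T, B10->E, B9->T; hits B1=T, B2=T, B4=F, B5=E, B6=E, B7=F, B8=T, B9=T, B10=E
test 5 (p=0, t=6) fires B1->F, B2->T, B5->S, B4->F, B7->F, B8->F, B10->E, B9->T; hits B1=F, B2=T, B4=F, B5=S, B7=F, B8=F, B9=T, B10=E
test 6 (p=-1, t=5) fires B1->F, B2->T, B5->S, B4->F, B7->T, B10->S, B9->T; hits B1=F, B2=T, B4=F, B5=S, B7=T, B9=T, B10=S
test 7 (p=1, t=7) fires B1->F, B2->T, B5->E, B6->S, B4->T, B10->E, B9->T; hits B1=F, B2=T, B4=T, B5=E, B6=S, B9=T, B10=E
test 8 (p=2, t=7) fires B1->F, B2->T, B5->E, B6->S, B4->T, B10->E, B9->T; hits B1=F, B2=T, B4=T, B5=E, B6=S, B9=T, B10=E
union over all inputs: B1=T, B1=F, B2=T, B2=F, B3=T, B4=T, B4=F, B5=S, B5=E, B6=S, B6=E, B7=T, B7=F, B8=T, B8=F, B9=T, B10=S, B10=E (18 outcomes)
checked all size-1 subsets: none covers 18 outcomes (max 10/18)
checked all size-2 subsets: none covers 18 outcomes (max 15/18)
checked all size-3 subsets: none covers 18 outcomes (max 17/18)
inputs {1, 5, 6, 7} (size 4) cover everything; no size-4 subset with a lexicographically smaller index list covers all 18

Answer: 1, 5, 6, 7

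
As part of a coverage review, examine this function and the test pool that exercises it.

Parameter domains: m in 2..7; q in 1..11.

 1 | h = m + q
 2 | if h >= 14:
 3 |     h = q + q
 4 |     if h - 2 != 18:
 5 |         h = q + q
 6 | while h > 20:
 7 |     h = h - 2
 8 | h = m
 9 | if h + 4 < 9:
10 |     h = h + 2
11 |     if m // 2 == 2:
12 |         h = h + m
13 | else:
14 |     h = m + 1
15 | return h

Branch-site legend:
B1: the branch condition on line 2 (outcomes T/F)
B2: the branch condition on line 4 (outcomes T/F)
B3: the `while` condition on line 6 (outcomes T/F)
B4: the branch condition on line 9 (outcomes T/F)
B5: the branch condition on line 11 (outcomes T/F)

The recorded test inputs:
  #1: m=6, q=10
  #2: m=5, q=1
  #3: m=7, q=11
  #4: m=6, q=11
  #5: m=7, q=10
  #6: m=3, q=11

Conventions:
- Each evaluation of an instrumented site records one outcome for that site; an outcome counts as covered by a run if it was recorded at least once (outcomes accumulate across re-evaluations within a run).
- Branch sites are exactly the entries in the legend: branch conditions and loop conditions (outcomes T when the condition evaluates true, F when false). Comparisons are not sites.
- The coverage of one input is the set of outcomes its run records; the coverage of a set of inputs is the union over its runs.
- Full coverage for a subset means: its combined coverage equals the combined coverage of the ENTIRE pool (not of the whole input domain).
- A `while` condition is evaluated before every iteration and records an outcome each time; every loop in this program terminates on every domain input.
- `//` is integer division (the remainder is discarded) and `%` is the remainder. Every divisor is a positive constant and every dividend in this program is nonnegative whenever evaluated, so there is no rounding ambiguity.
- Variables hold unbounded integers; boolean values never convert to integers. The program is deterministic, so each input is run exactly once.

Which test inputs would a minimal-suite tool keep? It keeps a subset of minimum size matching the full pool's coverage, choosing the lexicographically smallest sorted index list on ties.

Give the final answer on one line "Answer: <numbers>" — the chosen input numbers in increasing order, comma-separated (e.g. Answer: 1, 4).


test 1 (m=6, q=10) fires B1->T, B2->F, B3->F, B4->F; hits B1=T, B2=F, B3=F, B4=F
test 2 (m=5, q=1) fires B1->F, B3->F, B4->F; hits B1=F, B3=F, B4=F
test 3 (m=7, q=11) fires B1->T, B2->T, B3->T, B3->F, B4->F; hits B1=T, B2=T, B3=T, B3=F, B4=F
test 4 (m=6, q=11) fires B1->T, B2->T, B3->T, B3->F, B4->F; hits B1=T, B2=T, B3=T, B3=F, B4=F
test 5 (m=7, q=10) fires B1->T, B2->F, B3->F, B4->F; hits B1=T, B2=F, B3=F, B4=F
test 6 (m=3, q=11) fires B1->T, B2->T, B3->T, B3->F, B4->T, B5->F; hits B1=T, B2=T, B3=T, B3=F, B4=T, B5=F
together the pool reaches 9 outcomes: B1=T, B1=F, B2=T, B2=F, B3=T, B3=F, B4=T, B4=F, B5=F
size 1 is not enough: best union over all size-1 subsets is 6/9
size 2 is not enough: best union over all size-2 subsets is 8/9
at size 3, {1, 2, 6} reaches all 9 outcomes; every lexicographically earlier size-3 subset fails
Answer: 1, 2, 6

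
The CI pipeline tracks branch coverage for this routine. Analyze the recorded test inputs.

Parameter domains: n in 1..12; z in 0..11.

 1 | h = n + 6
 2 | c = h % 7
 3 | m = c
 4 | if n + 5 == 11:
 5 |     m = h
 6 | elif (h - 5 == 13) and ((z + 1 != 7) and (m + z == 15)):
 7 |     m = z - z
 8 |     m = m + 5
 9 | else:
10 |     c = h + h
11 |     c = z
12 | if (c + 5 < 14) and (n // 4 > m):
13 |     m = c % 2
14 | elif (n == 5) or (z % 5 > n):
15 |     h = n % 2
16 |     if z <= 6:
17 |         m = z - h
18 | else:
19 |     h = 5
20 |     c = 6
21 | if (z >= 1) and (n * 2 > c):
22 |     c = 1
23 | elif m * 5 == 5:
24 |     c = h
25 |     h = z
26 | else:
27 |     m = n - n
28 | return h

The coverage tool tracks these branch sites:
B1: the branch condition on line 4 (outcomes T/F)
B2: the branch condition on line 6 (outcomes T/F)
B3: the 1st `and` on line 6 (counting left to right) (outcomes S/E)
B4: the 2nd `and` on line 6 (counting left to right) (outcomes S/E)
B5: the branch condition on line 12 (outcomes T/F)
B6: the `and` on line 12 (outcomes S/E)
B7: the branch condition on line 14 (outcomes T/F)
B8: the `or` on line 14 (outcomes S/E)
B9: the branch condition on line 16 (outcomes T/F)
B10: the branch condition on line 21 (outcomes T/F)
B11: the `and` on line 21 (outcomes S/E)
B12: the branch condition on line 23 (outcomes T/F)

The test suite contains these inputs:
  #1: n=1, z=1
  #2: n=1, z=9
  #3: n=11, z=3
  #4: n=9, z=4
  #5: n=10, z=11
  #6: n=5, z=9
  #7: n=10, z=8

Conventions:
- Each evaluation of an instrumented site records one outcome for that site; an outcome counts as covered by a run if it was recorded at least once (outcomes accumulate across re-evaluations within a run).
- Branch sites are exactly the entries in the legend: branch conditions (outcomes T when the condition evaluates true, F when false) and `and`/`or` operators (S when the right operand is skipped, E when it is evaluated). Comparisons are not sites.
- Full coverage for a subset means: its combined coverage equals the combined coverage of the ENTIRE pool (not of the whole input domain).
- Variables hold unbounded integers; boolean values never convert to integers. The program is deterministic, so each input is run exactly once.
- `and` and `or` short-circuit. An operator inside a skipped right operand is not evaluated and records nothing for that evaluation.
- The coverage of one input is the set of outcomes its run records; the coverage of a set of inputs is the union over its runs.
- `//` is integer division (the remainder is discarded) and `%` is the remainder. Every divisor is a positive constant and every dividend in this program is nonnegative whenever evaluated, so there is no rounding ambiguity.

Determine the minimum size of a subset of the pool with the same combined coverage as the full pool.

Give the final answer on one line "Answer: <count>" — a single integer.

#1 (n=1, z=1) -> B1->F, B3->S, B2->F, B6->E, B5->F, B8->E, B7->F, B11->E, B10->F, B12->F; covered: B1=F, B2=F, B3=S, B5=F, B6=E, B7=F, B8=E, B10=F, B11=E, B12=F
#2 (n=1, z=9) -> B1->F, B3->S, B2->F, B6->S, B5->F, B8->E, B7->T, B9->F, B11->E, B10->F, B12->F; covered: B1=F, B2=F, B3=S, B5=F, B6=S, B7=T, B8=E, B9=F, B10=F, B11=E, B12=F
#3 (n=11, z=3) -> B1->F, B3->S, B2->F, B6->E, B5->F, B8->E, B7->F, B11->E, B10->T; covered: B1=F, B2=F, B3=S, B5=F, B6=E, B7=F, B8=E, B10=T, B11=E
#4 (n=9, z=4) -> B1->F, B3->S, B2->F, B6->E, B5->T, B11->E, B10->T; covered: B1=F, B2=F, B3=S, B5=T, B6=E, B10=T, B11=E
#5 (n=10, z=11) -> B1->F, B3->S, B2->F, B6->S, B5->F, B8->E, B7->F, B11->E, B10->T; covered: B1=F, B2=F, B3=S, B5=F, B6=S, B7=F, B8=E, B10=T, B11=E
#6 (n=5, z=9) -> B1->F, B3->S, B2->F, B6->S, B5->F, B8->S, B7->T, B9->F, B11->E, B10->T; covered: B1=F, B2=F, B3=S, B5=F, B6=S, B7=T, B8=S, B9=F, B10=T, B11=E
#7 (n=10, z=8) -> B1->F, B3->S, B2->F, B6->E, B5->F, B8->E, B7->F, B11->E, B10->T; covered: B1=F, B2=F, B3=S, B5=F, B6=E, B7=F, B8=E, B10=T, B11=E
pool-wide coverage (16 outcomes): B1=F, B2=F, B3=S, B5=T, B5=F, B6=S, B6=E, B7=T, B7=F, B8=S, B8=E, B9=F, B10=T, B10=F, B11=E, B12=F
checked all size-1 subsets: none covers 16 outcomes (max 11/16)
checked all size-2 subsets: none covers 16 outcomes (max 15/16)
at size 3, {1, 4, 6} reaches all 16 outcomes; every lexicographically earlier size-3 subset fails

Answer: 3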